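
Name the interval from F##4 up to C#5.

The letter names run F→C, a span of 4 letter steps, so the interval is some kind of fifth.
F## to C# is 6 semitones. A perfect fifth is 7, so 6 makes it diminished.

diminished fifth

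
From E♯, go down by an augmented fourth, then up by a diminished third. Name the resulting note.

Db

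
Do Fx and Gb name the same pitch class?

No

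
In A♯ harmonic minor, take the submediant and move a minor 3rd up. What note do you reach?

A

The submediant of A# harmonic minor is F#.
A minor third (3 semitones) above F# lands on the letter A, giving A.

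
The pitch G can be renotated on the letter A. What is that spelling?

Abb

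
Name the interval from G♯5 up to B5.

The letter names run G→B, a span of 2 letter steps, so the interval is some kind of third.
G# to B is 3 semitones. A major third is 4, so 3 makes it minor.

minor third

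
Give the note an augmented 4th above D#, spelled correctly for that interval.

A fourth above D lands on the letter G.
An augmented fourth spans 6 semitones, so D# moves to pitch class 9. On the letter G that is G##.

G##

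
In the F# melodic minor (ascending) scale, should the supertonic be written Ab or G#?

G#

Each scale degree takes a distinct letter name. Degree 2 of a scale on F must use the letter G.
G# and Ab are enharmonically the same pitch, but only G# uses the letter G, so it is the correct spelling here.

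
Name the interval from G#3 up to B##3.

augmented third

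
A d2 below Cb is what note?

A second below C lands on the letter B.
A diminished second spans 0 semitones, so Cb moves to pitch class 11. On the letter B that is B.

B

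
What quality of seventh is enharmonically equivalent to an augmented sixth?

minor

An augmented sixth spans 10 semitones.
A seventh spanning 10 semitones is minor (the major seventh is 11).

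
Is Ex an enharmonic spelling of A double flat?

E## is pitch class 6; Abb is pitch class 7.
The pitch classes differ (6 vs. 7), so they are not enharmonic equivalents.

No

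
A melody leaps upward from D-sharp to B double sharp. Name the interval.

augmented sixth

The letter names run D→B, a span of 5 letter steps, so the interval is some kind of sixth.
D# to B## is 10 semitones. A major sixth is 9, so 10 makes it augmented.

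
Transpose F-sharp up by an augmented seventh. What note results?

E##

A seventh above F lands on the letter E.
An augmented seventh spans 12 semitones, so F# moves to pitch class 6. On the letter E that is E##.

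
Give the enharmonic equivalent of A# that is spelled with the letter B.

A# is pitch class 10. The letter B alone is pitch class 11.
To reach pitch class 10 from B requires an offset of -1 semitone, i.e. flat: Bb.

Bb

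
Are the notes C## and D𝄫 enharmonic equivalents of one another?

Two spellings are enharmonically equivalent only if they share a pitch class.
Here C## → 2, Dbb → 0; 0 ≠ 2, so they are not.

No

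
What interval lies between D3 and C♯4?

The letter names run D→C, a span of 6 letter steps, so the interval is some kind of seventh.
D to C# is 11 semitones. A major seventh is 11, so 11 makes it major.

major seventh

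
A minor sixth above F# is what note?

F up a major sixth is D, so the target letter is D.
From F#, a minor sixth is 8 semitones up: D.

D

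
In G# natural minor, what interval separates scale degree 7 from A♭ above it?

Scale degree 7 of G# natural minor is F#.
F# up to Ab: letters F→A make it a third; 2 semitones makes it diminished.

diminished third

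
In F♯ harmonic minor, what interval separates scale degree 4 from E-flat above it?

diminished fourth

Scale degree 4 of F# harmonic minor is B.
B up to Eb: letters B→E make it a fourth; 4 semitones makes it diminished.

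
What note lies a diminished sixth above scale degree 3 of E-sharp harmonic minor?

Scale degree 3 of E# harmonic minor is G#.
A diminished sixth (7 semitones) above G# lands on the letter E, giving Eb.

Eb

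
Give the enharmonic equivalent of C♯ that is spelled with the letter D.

C# is pitch class 1. The letter D alone is pitch class 2.
To reach pitch class 1 from D requires an offset of -1 semitone, i.e. flat: Db.

Db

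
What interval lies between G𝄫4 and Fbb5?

minor seventh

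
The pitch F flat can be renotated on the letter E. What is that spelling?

E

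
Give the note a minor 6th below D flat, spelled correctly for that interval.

F

A sixth below D lands on the letter F.
A minor sixth spans 8 semitones, so Db moves to pitch class 5. On the letter F that is F.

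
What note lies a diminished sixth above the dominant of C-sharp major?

The dominant of C# major is G#.
A diminished sixth (7 semitones) above G# lands on the letter E, giving Eb.

Eb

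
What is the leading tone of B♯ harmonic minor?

Degree 7 takes the letter 6 steps above B, which is A.
In harmonic minor, degree 7 sits 11 semitones above the tonic. B# + 11 semitones is pitch class 11, spelled on A as A##.

A##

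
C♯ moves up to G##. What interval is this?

augmented fifth

The letter names run C→G, a span of 4 letter steps, so the interval is some kind of fifth.
C# to G## is 8 semitones. A perfect fifth is 7, so 8 makes it augmented.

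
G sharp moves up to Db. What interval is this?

Counting letters G–A–B–C–D gives a fifth.
G#→Db = 5 semitones, 2 narrower than the perfect fifth (7), so doubly diminished.

doubly diminished fifth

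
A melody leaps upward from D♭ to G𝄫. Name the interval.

Counting letters D–E–F–G gives a fourth.
Db→Gbb = 4 semitones, 1 narrower than the perfect fourth (5), so diminished.

diminished fourth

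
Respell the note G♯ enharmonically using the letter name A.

G# is pitch class 8. The letter A alone is pitch class 9.
To reach pitch class 8 from A requires an offset of -1 semitone, i.e. flat: Ab.

Ab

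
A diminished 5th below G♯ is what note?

G down a perfect fifth is C, so the target letter is C.
From G#, a diminished fifth is 6 semitones down: C##.

C##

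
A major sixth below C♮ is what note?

Eb

C down a major sixth is Eb, so the target letter is E.
From C, a major sixth is 9 semitones down: Eb.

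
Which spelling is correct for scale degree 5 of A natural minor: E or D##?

E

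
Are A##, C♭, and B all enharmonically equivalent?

A## is pitch class 11; Cb is pitch class 11; B is pitch class 11.
All spellings map to pitch class 11, so they are enharmonically equivalent.

Yes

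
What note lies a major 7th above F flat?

Eb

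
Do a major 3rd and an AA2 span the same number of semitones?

A major third spans 4 semitones; a doubly augmented second spans 4.
They are enharmonically equivalent.

Yes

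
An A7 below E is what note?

A seventh below E lands on the letter F.
An augmented seventh spans 12 semitones, so E moves to pitch class 4. On the letter F that is Fb.

Fb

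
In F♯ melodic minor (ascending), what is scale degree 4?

Degree 4 takes the letter 3 steps above F, which is B.
In melodic minor (ascending), degree 4 sits 5 semitones above the tonic. F# + 5 semitones is pitch class 11, spelled on B as B.

B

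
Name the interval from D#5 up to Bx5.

augmented sixth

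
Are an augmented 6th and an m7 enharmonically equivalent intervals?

An augmented sixth spans 10 semitones; a minor seventh spans 10.
They are enharmonically equivalent.

Yes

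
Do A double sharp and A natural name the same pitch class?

A## is pitch class 11; A is pitch class 9.
The pitch classes differ (11 vs. 9), so they are not enharmonic equivalents.

No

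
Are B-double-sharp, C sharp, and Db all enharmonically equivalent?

B## is pitch class 1; C# is pitch class 1; Db is pitch class 1.
All spellings map to pitch class 1, so they are enharmonically equivalent.

Yes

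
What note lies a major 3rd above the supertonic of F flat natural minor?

The supertonic of Fb natural minor is Gb.
A major third (4 semitones) above Gb lands on the letter B, giving Bb.

Bb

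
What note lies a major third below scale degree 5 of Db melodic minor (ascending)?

Fb

Scale degree 5 of Db melodic minor (ascending) is Ab.
A major third (4 semitones) below Ab lands on the letter F, giving Fb.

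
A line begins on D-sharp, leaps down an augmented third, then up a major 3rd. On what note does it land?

An augmented third down from D# is Bb (letter B, 5 semitones down).
A major third up from Bb is D (letter D, 4 semitones up).

D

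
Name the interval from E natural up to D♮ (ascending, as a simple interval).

minor seventh

The letter names run E→D, a span of 6 letter steps, so the interval is some kind of seventh.
E to D is 10 semitones. A major seventh is 11, so 10 makes it minor.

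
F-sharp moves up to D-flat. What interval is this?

diminished sixth

The letter names run F→D, a span of 5 letter steps, so the interval is some kind of sixth.
F# to Db is 7 semitones. A major sixth is 9, so 7 makes it diminished.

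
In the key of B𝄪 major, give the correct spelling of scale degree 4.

Degree 4 takes the letter 3 steps above B, which is E.
In major, degree 4 sits 5 semitones above the tonic. B## + 5 semitones is pitch class 6, spelled on E as E##.

E##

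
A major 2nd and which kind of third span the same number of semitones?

diminished

A major second spans 2 semitones.
A third spanning 2 semitones is diminished (the major third is 4).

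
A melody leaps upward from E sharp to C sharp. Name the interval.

minor sixth

The letter names run E→C, a span of 5 letter steps, so the interval is some kind of sixth.
E# to C# is 8 semitones. A major sixth is 9, so 8 makes it minor.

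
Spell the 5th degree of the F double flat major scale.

Degree 5 takes the letter 4 steps above F, which is C.
In major, degree 5 sits 7 semitones above the tonic. Fbb + 7 semitones is pitch class 10, spelled on C as Cbb.

Cbb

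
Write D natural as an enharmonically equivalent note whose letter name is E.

Plain E sits 2 semitones above D, so on the letter E the same pitch needs a double flat: Ebb.

Ebb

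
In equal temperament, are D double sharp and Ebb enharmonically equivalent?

No

D## is pitch class 4; Ebb is pitch class 2.
The pitch classes differ (4 vs. 2), so they are not enharmonic equivalents.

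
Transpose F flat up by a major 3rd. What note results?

F up a major third is A, so the target letter is A.
From Fb, a major third is 4 semitones up: Ab.

Ab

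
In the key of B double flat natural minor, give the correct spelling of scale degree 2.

Degree 2 takes the letter 1 step above B, which is C.
In natural minor, degree 2 sits 2 semitones above the tonic. Bbb + 2 semitones is pitch class 11, spelled on C as Cb.

Cb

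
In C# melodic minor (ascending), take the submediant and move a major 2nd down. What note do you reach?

G#

The submediant of C# melodic minor (ascending) is A#.
A major second (2 semitones) below A# lands on the letter G, giving G#.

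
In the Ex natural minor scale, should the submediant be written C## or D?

C##

Each scale degree takes a distinct letter name. Degree 6 of a scale on E must use the letter C.
C## and D are enharmonically the same pitch, but only C## uses the letter C, so it is the correct spelling here.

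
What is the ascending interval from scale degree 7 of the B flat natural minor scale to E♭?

perfect fifth

Scale degree 7 of Bb natural minor is Ab.
Ab up to Eb: letters A→E make it a fifth; 7 semitones makes it perfect.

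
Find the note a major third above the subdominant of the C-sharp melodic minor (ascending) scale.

The subdominant of C# melodic minor (ascending) is F#.
A major third (4 semitones) above F# lands on the letter A, giving A#.

A#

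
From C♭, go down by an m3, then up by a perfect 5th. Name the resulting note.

Eb

A minor third down from Cb is Ab (letter A, 3 semitones down).
A perfect fifth up from Ab is Eb (letter E, 7 semitones up).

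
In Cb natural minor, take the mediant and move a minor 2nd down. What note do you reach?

The mediant of Cb natural minor is Ebb.
A minor second (1 semitone) below Ebb lands on the letter D, giving Db.

Db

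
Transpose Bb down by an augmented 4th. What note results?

Fb

B down a perfect fourth is F#, so the target letter is F.
From Bb, an augmented fourth is 6 semitones down: Fb.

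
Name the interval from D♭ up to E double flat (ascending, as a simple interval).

Counting letters D–E gives a second.
Db→Ebb = 1 semitone, 1 narrower than the major second (2), so minor.

minor second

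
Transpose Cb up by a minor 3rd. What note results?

Ebb

A third above C lands on the letter E.
A minor third spans 3 semitones, so Cb moves to pitch class 2. On the letter E that is Ebb.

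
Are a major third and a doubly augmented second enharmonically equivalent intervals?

A major third spans 4 semitones; a doubly augmented second spans 4.
They are enharmonically equivalent.

Yes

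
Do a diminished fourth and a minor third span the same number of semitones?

No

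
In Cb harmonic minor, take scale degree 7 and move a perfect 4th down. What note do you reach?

F

Scale degree 7 of Cb harmonic minor is Bb.
A perfect fourth (5 semitones) below Bb lands on the letter F, giving F.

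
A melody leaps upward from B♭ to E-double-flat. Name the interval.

Counting letters B–C–D–E gives a fourth.
Bb→Ebb = 4 semitones, 1 narrower than the perfect fourth (5), so diminished.

diminished fourth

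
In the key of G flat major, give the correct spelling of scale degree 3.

The Gb major scale runs Gb Ab Bb Cb Db Eb F.
Degree 3 is Bb.

Bb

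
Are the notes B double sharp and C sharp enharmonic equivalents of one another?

Yes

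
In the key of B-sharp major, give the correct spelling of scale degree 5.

F##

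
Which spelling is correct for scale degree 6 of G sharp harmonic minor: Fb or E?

Each scale degree takes a distinct letter name. Degree 6 of a scale on G must use the letter E.
E and Fb are enharmonically the same pitch, but only E uses the letter E, so it is the correct spelling here.

E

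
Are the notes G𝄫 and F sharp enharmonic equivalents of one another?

Two spellings are enharmonically equivalent only if they share a pitch class.
Here Gbb → 5, F# → 6; 5 ≠ 6, so they are not.

No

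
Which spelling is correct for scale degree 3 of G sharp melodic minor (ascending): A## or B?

B

Each scale degree takes a distinct letter name. Degree 3 of a scale on G must use the letter B.
B and A## are enharmonically the same pitch, but only B uses the letter B, so it is the correct spelling here.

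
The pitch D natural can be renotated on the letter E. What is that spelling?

Ebb

D is pitch class 2. The letter E alone is pitch class 4.
To reach pitch class 2 from E requires an offset of -2 semitones, i.e. double flat: Ebb.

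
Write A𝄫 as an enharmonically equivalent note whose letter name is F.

Abb is pitch class 7. The letter F alone is pitch class 5.
To reach pitch class 7 from F requires an offset of +2 semitones, i.e. double sharp: F##.

F##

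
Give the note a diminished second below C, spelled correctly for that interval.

A second below C lands on the letter B.
A diminished second spans 0 semitones, so C moves to pitch class 0. On the letter B that is B#.

B#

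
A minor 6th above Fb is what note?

Dbb

F up a major sixth is D, so the target letter is D.
From Fb, a minor sixth is 8 semitones up: Dbb.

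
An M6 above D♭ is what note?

A sixth above D lands on the letter B.
A major sixth spans 9 semitones, so Db moves to pitch class 10. On the letter B that is Bb.

Bb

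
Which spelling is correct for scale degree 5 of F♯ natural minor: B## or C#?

C#

Each scale degree takes a distinct letter name. Degree 5 of a scale on F must use the letter C.
C# and B## are enharmonically the same pitch, but only C# uses the letter C, so it is the correct spelling here.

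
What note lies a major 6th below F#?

A

F down a major sixth is Ab, so the target letter is A.
From F#, a major sixth is 9 semitones down: A.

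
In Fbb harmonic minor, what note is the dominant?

Cbb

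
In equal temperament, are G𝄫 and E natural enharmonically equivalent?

No

Two spellings are enharmonically equivalent only if they share a pitch class.
Here Gbb → 5, E → 4; 4 ≠ 5, so they are not.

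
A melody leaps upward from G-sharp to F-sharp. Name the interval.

minor seventh

The letter names run G→F, a span of 6 letter steps, so the interval is some kind of seventh.
G# to F# is 10 semitones. A major seventh is 11, so 10 makes it minor.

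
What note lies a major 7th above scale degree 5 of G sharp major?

Scale degree 5 of G# major is D#.
A major seventh (11 semitones) above D# lands on the letter C, giving C##.

C##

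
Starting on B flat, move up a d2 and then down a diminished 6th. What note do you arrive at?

Eb

A diminished second up from Bb is Cbb (letter C, 0 semitones up).
A diminished sixth down from Cbb is Eb (letter E, 7 semitones down).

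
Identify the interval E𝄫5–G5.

augmented third

Counting letters E–F–G gives a third.
Ebb→G = 5 semitones, 1 wider than the major third (4), so augmented.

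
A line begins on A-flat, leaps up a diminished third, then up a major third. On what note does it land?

A diminished third up from Ab is Cbb (letter C, 2 semitones up).
A major third up from Cbb is Ebb (letter E, 4 semitones up).

Ebb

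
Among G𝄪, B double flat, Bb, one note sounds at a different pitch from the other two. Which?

Bb

In 12-tone equal temperament, enharmonic equivalents share a pitch class. G## is pitch class 9; Bbb is pitch class 9; Bb is pitch class 10.
G## and Bbb share pitch class 9, while Bb is pitch class 10.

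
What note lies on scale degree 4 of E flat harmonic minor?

The Eb harmonic minor scale runs Eb F Gb Ab Bb Cb D.
Degree 4 is Ab.

Ab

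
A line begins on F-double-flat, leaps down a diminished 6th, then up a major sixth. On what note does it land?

A diminished sixth down from Fbb is Ab (letter A, 7 semitones down).
A major sixth up from Ab is F (letter F, 9 semitones up).

F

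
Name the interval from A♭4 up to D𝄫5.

diminished fourth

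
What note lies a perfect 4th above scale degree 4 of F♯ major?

Scale degree 4 of F# major is B.
A perfect fourth (5 semitones) above B lands on the letter E, giving E.

E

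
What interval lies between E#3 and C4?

diminished sixth

Counting letters E–F–G–A–B–C gives a sixth.
E#→C = 7 semitones, 2 narrower than the major sixth (9), so diminished.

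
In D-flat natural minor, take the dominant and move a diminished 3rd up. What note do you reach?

The dominant of Db natural minor is Ab.
A diminished third (2 semitones) above Ab lands on the letter C, giving Cbb.

Cbb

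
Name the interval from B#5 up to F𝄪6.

perfect fifth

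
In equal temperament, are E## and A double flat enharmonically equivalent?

E## is pitch class 6; Abb is pitch class 7.
The pitch classes differ (6 vs. 7), so they are not enharmonic equivalents.

No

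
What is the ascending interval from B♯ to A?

diminished seventh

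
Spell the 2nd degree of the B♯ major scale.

Degree 2 takes the letter 1 step above B, which is C.
In major, degree 2 sits 2 semitones above the tonic. B# + 2 semitones is pitch class 2, spelled on C as C##.

C##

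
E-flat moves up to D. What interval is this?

The letter names run E→D, a span of 6 letter steps, so the interval is some kind of seventh.
Eb to D is 11 semitones. A major seventh is 11, so 11 makes it major.

major seventh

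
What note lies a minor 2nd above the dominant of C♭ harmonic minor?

Abb

The dominant of Cb harmonic minor is Gb.
A minor second (1 semitone) above Gb lands on the letter A, giving Abb.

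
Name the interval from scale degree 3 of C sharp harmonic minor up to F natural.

Scale degree 3 of C# harmonic minor is E.
E up to F: letters E→F make it a second; 1 semitone makes it minor.

minor second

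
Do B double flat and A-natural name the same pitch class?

Bbb = pitch class 9 and A = pitch class 9 — the same pitch class, so they are enharmonic equivalents.

Yes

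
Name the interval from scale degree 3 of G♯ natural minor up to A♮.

Scale degree 3 of G# natural minor is B.
B up to A: letters B→A make it a seventh; 10 semitones makes it minor.

minor seventh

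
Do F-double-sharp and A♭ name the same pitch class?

No

F## is pitch class 7; Ab is pitch class 8.
The pitch classes differ (7 vs. 8), so they are not enharmonic equivalents.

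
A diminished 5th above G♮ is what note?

G up a perfect fifth is D, so the target letter is D.
From G, a diminished fifth is 6 semitones up: Db.

Db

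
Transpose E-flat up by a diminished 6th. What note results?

Cbb

A sixth above E lands on the letter C.
A diminished sixth spans 7 semitones, so Eb moves to pitch class 10. On the letter C that is Cbb.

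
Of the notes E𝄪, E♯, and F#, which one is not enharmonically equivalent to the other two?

E#

In 12-tone equal temperament, enharmonic equivalents share a pitch class. E## is pitch class 6; E# is pitch class 5; F# is pitch class 6.
E## and F# share pitch class 6, while E# is pitch class 5.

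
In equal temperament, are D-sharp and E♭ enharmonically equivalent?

Yes

D# is pitch class 3; Eb is pitch class 3.
All spellings map to pitch class 3, so they are enharmonically equivalent.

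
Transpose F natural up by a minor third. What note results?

F up a major third is A, so the target letter is A.
From F, a minor third is 3 semitones up: Ab.

Ab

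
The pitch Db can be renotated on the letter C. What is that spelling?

Plain C sits 1 semitone below Db, so on the letter C the same pitch needs a sharp: C#.

C#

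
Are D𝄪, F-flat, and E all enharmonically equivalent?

Yes

D## = pitch class 4 and Fb = pitch class 4 and E = pitch class 4 — the same pitch class, so they are enharmonic equivalents.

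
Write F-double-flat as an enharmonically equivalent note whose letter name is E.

Plain E sits 1 semitone above Fbb, so on the letter E the same pitch needs a flat: Eb.

Eb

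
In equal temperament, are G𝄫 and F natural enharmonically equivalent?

Yes

Gbb is pitch class 5; F is pitch class 5.
All spellings map to pitch class 5, so they are enharmonically equivalent.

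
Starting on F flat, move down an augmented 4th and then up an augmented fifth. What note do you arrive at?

An augmented fourth down from Fb is Cbb (letter C, 6 semitones down).
An augmented fifth up from Cbb is Gb (letter G, 8 semitones up).

Gb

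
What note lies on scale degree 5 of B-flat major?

F

Degree 5 takes the letter 4 steps above B, which is F.
In major, degree 5 sits 7 semitones above the tonic. Bb + 7 semitones is pitch class 5, spelled on F as F.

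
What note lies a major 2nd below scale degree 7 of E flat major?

Scale degree 7 of Eb major is D.
A major second (2 semitones) below D lands on the letter C, giving C.

C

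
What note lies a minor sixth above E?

C

E up a major sixth is C#, so the target letter is C.
From E, a minor sixth is 8 semitones up: C.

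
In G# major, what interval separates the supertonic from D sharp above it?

perfect fourth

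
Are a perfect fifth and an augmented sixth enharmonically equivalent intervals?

No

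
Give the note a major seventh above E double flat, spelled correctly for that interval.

A seventh above E lands on the letter D.
A major seventh spans 11 semitones, so Ebb moves to pitch class 1. On the letter D that is Db.

Db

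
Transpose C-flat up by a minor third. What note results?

Ebb

A third above C lands on the letter E.
A minor third spans 3 semitones, so Cb moves to pitch class 2. On the letter E that is Ebb.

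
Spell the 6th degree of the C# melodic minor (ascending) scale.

A#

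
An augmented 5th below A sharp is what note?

A down a perfect fifth is D, so the target letter is D.
From A#, an augmented fifth is 8 semitones down: D.

D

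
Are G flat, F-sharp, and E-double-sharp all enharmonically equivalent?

Gb = pitch class 6 and F# = pitch class 6 and E## = pitch class 6 — the same pitch class, so they are enharmonic equivalents.

Yes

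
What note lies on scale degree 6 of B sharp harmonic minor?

G#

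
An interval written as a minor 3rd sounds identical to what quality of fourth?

doubly diminished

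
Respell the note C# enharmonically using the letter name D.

Plain D sits 1 semitone above C#, so on the letter D the same pitch needs a flat: Db.

Db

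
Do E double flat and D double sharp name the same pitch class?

No

Ebb is pitch class 2; D## is pitch class 4.
The pitch classes differ (2 vs. 4), so they are not enharmonic equivalents.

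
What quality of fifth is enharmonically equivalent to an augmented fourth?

diminished

An augmented fourth spans 6 semitones.
A fifth spanning 6 semitones is diminished (the perfect fifth is 7).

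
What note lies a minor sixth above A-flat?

Fb

A up a major sixth is F#, so the target letter is F.
From Ab, a minor sixth is 8 semitones up: Fb.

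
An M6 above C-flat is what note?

Ab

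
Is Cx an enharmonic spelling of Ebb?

Yes

C## = pitch class 2 and Ebb = pitch class 2 — the same pitch class, so they are enharmonic equivalents.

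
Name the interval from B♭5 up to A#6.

augmented seventh

Counting letters B–C–D–E–F–G–A gives a seventh.
Bb→A# = 12 semitones, 1 wider than the major seventh (11), so augmented.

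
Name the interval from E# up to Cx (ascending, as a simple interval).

The letter names run E→C, a span of 5 letter steps, so the interval is some kind of sixth.
E# to C## is 9 semitones. A major sixth is 9, so 9 makes it major.

major sixth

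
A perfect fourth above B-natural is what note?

B up a perfect fourth is E, so the target letter is E.
From B, a perfect fourth is 5 semitones up: E.

E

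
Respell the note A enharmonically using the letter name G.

G##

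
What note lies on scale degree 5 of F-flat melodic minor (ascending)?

Degree 5 takes the letter 4 steps above F, which is C.
In melodic minor (ascending), degree 5 sits 7 semitones above the tonic. Fb + 7 semitones is pitch class 11, spelled on C as Cb.

Cb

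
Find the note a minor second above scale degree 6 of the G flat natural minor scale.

Scale degree 6 of Gb natural minor is Ebb.
A minor second (1 semitone) above Ebb lands on the letter F, giving Fbb.

Fbb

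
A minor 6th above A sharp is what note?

A up a major sixth is F#, so the target letter is F.
From A#, a minor sixth is 8 semitones up: F#.

F#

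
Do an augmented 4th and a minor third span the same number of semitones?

No

An augmented fourth spans 6 semitones; a minor third spans 3.
The spans differ, so they are not enharmonic equivalents.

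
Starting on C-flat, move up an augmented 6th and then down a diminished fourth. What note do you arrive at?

An augmented sixth up from Cb is A (letter A, 10 semitones up).
A diminished fourth down from A is E# (letter E, 4 semitones down).

E#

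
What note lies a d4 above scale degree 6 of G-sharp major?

Scale degree 6 of G# major is E#.
A diminished fourth (4 semitones) above E# lands on the letter A, giving A.

A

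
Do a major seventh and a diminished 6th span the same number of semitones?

A major seventh spans 11 semitones; a diminished sixth spans 7.
The spans differ, so they are not enharmonic equivalents.

No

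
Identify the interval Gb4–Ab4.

Counting letters G–A gives a second.
Gb→Ab = 2 semitones, exactly the major second.

major second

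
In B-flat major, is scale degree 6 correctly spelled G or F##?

G

Each scale degree takes a distinct letter name. Degree 6 of a scale on B must use the letter G.
G and F## are enharmonically the same pitch, but only G uses the letter G, so it is the correct spelling here.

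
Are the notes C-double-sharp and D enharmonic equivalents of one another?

C## is pitch class 2; D is pitch class 2.
All spellings map to pitch class 2, so they are enharmonically equivalent.

Yes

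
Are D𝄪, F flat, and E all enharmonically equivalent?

D## = pitch class 4 and Fb = pitch class 4 and E = pitch class 4 — the same pitch class, so they are enharmonic equivalents.

Yes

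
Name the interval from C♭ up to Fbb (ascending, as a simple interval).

diminished fourth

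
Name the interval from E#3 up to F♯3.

The letter names run E→F, a span of 1 letter step, so the interval is some kind of second.
E# to F# is 1 semitone. A major second is 2, so 1 makes it minor.

minor second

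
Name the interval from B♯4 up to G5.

diminished sixth

The letter names run B→G, a span of 5 letter steps, so the interval is some kind of sixth.
B# to G is 7 semitones. A major sixth is 9, so 7 makes it diminished.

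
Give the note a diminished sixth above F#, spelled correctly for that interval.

F up a major sixth is D, so the target letter is D.
From F#, a diminished sixth is 7 semitones up: Db.

Db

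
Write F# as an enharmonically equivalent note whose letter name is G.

Gb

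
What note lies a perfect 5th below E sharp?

A fifth below E lands on the letter A.
A perfect fifth spans 7 semitones, so E# moves to pitch class 10. On the letter A that is A#.

A#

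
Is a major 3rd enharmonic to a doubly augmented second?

A major third spans 4 semitones; a doubly augmented second spans 4.
They are enharmonically equivalent.

Yes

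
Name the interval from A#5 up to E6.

The letter names run A→E, a span of 4 letter steps, so the interval is some kind of fifth.
A# to E is 6 semitones. A perfect fifth is 7, so 6 makes it diminished.

diminished fifth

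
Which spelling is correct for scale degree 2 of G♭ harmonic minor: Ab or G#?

Each scale degree takes a distinct letter name. Degree 2 of a scale on G must use the letter A.
Ab and G# are enharmonically the same pitch, but only Ab uses the letter A, so it is the correct spelling here.

Ab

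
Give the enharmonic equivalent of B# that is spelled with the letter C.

C

B# is pitch class 0. The letter C alone is pitch class 0.
Pitch class 0 on C needs no accidental: C.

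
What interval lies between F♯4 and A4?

Counting letters F–G–A gives a third.
F#→A = 3 semitones, 1 narrower than the major third (4), so minor.

minor third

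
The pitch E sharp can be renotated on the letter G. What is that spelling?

Gbb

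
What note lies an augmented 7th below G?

Abb

G down a major seventh is Ab, so the target letter is A.
From G, an augmented seventh is 12 semitones down: Abb.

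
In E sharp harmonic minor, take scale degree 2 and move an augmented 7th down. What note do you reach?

Scale degree 2 of E# harmonic minor is F##.
An augmented seventh (12 semitones) below F## lands on the letter G, giving G.

G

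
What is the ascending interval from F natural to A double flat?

The letter names run F→A, a span of 2 letter steps, so the interval is some kind of third.
F to Abb is 2 semitones. A major third is 4, so 2 makes it diminished.

diminished third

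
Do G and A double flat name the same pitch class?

G is pitch class 7; Abb is pitch class 7.
All spellings map to pitch class 7, so they are enharmonically equivalent.

Yes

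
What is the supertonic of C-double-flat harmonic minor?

Dbb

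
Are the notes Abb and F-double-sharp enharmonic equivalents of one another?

Yes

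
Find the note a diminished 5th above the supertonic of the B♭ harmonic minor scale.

The supertonic of Bb harmonic minor is C.
A diminished fifth (6 semitones) above C lands on the letter G, giving Gb.

Gb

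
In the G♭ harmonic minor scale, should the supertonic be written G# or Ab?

Each scale degree takes a distinct letter name. Degree 2 of a scale on G must use the letter A.
Ab and G# are enharmonically the same pitch, but only Ab uses the letter A, so it is the correct spelling here.

Ab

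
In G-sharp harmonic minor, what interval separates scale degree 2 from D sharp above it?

Scale degree 2 of G# harmonic minor is A#.
A# up to D#: letters A→D make it a fourth; 5 semitones makes it perfect.

perfect fourth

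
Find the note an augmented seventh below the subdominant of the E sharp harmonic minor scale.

Bb

The subdominant of E# harmonic minor is A#.
An augmented seventh (12 semitones) below A# lands on the letter B, giving Bb.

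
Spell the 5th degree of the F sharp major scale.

Degree 5 takes the letter 4 steps above F, which is C.
In major, degree 5 sits 7 semitones above the tonic. F# + 7 semitones is pitch class 1, spelled on C as C#.

C#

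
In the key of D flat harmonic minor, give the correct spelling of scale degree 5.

Ab

The Db harmonic minor scale runs Db Eb Fb Gb Ab Bbb C.
Degree 5 is Ab.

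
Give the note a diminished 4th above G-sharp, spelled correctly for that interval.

G up a perfect fourth is C, so the target letter is C.
From G#, a diminished fourth is 4 semitones up: C.

C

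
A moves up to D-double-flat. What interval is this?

doubly diminished fourth

Counting letters A–B–C–D gives a fourth.
A→Dbb = 3 semitones, 2 narrower than the perfect fourth (5), so doubly diminished.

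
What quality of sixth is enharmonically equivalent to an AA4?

diminished

A doubly augmented fourth spans 7 semitones.
A sixth spanning 7 semitones is diminished (the major sixth is 9).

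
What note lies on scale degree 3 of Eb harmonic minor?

The Eb harmonic minor scale runs Eb F Gb Ab Bb Cb D.
Degree 3 is Gb.

Gb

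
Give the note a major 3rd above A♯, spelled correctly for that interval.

C##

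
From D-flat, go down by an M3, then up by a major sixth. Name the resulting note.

A major third down from Db is Bbb (letter B, 4 semitones down).
A major sixth up from Bbb is Gb (letter G, 9 semitones up).

Gb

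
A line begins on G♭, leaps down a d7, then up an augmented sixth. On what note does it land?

F##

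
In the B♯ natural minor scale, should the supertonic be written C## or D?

Each scale degree takes a distinct letter name. Degree 2 of a scale on B must use the letter C.
C## and D are enharmonically the same pitch, but only C## uses the letter C, so it is the correct spelling here.

C##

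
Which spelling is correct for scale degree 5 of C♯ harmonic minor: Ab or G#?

G#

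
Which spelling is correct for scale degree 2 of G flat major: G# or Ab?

Ab

Each scale degree takes a distinct letter name. Degree 2 of a scale on G must use the letter A.
Ab and G# are enharmonically the same pitch, but only Ab uses the letter A, so it is the correct spelling here.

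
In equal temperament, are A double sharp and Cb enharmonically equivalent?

A## = pitch class 11 and Cb = pitch class 11 — the same pitch class, so they are enharmonic equivalents.

Yes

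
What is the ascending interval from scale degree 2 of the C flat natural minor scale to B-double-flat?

minor sixth

Scale degree 2 of Cb natural minor is Db.
Db up to Bbb: letters D→B make it a sixth; 8 semitones makes it minor.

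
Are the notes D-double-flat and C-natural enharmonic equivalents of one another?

Dbb is pitch class 0; C is pitch class 0.
All spellings map to pitch class 0, so they are enharmonically equivalent.

Yes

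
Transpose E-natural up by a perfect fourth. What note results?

A

E up a perfect fourth is A, so the target letter is A.
From E, a perfect fourth is 5 semitones up: A.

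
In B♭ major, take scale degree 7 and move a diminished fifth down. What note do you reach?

Scale degree 7 of Bb major is A.
A diminished fifth (6 semitones) below A lands on the letter D, giving D#.

D#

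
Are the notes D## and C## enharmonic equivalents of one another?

No

D## is pitch class 4; C## is pitch class 2.
The pitch classes differ (4 vs. 2), so they are not enharmonic equivalents.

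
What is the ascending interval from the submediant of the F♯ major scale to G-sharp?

The submediant of F# major is D#.
D# up to G#: letters D→G make it a fourth; 5 semitones makes it perfect.

perfect fourth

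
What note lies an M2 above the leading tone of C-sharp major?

The leading tone of C# major is B#.
A major second (2 semitones) above B# lands on the letter C, giving C##.

C##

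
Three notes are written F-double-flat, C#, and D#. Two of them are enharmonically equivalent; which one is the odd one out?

C#

In 12-tone equal temperament, enharmonic equivalents share a pitch class. Fbb is pitch class 3; C# is pitch class 1; D# is pitch class 3.
Fbb and D# share pitch class 3, while C# is pitch class 1.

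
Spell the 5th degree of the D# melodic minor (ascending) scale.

A#

The D# melodic minor (ascending) scale runs D# E# F# G# A# B# C##.
Degree 5 is A#.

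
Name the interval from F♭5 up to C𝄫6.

Counting letters F–G–A–B–C gives a fifth.
Fb→Cbb = 6 semitones, 1 narrower than the perfect fifth (7), so diminished.

diminished fifth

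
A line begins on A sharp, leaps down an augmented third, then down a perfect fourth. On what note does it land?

C

An augmented third down from A# is F (letter F, 5 semitones down).
A perfect fourth down from F is C (letter C, 5 semitones down).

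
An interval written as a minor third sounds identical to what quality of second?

A minor third spans 3 semitones.
A second spanning 3 semitones is augmented (the major second is 2).

augmented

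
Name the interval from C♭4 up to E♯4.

The letter names run C→E, a span of 2 letter steps, so the interval is some kind of third.
Cb to E# is 6 semitones. A major third is 4, so 6 makes it doubly augmented.

doubly augmented third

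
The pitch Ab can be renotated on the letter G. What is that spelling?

G#

Plain G sits 1 semitone below Ab, so on the letter G the same pitch needs a sharp: G#.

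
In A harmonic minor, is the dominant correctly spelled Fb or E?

E

Each scale degree takes a distinct letter name. Degree 5 of a scale on A must use the letter E.
E and Fb are enharmonically the same pitch, but only E uses the letter E, so it is the correct spelling here.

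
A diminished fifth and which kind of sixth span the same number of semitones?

A diminished fifth spans 6 semitones.
A sixth spanning 6 semitones is doubly diminished (the major sixth is 9).

doubly diminished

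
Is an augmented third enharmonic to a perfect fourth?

Yes

An augmented third spans 5 semitones; a perfect fourth spans 5.
They are enharmonically equivalent.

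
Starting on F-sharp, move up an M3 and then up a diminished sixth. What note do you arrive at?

F

A major third up from F# is A# (letter A, 4 semitones up).
A diminished sixth up from A# is F (letter F, 7 semitones up).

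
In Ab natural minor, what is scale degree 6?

Fb

Degree 6 takes the letter 5 steps above A, which is F.
In natural minor, degree 6 sits 8 semitones above the tonic. Ab + 8 semitones is pitch class 4, spelled on F as Fb.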